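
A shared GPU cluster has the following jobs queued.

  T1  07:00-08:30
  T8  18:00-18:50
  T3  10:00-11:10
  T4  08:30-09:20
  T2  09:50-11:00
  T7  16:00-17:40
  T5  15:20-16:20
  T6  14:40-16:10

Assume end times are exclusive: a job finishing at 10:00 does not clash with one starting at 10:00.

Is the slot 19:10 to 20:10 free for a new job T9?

Yes — the slot is free

T1: ends 08:30 at or before T9 starts 19:10 → clear.
T4: ends 09:20 at or before T9 starts 19:10 → clear.
T2: ends 11:00 at or before T9 starts 19:10 → clear.
T3: ends 11:10 at or before T9 starts 19:10 → clear.
T6: ends 16:10 at or before T9 starts 19:10 → clear.
T5: ends 16:20 at or before T9 starts 19:10 → clear.
T7: ends 17:40 at or before T9 starts 19:10 → clear.
T8: ends 18:50 at or before T9 starts 19:10 → clear.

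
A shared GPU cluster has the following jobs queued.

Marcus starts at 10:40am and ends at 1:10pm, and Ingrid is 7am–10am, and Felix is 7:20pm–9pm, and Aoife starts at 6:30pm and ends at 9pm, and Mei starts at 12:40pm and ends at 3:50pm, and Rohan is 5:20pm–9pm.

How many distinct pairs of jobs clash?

4

Sorted by start: Ingrid, Marcus, Mei, Rohan, Aoife, Felix.
Marcus starts after Ingrid ends — done with Ingrid.
Mei starts before Marcus ends → Marcus and Mei overlap.
Rohan starts after Marcus ends — done with Marcus.
Rohan starts after Mei ends — done with Mei.
Aoife starts before Rohan ends → Rohan and Aoife overlap.
Felix starts before Rohan ends → Rohan and Felix overlap.
Felix starts before Aoife ends → Aoife and Felix overlap.
Overlapping pairs: Aoife & Felix, Aoife & Rohan, Felix & Rohan, Marcus & Mei — 4 in total.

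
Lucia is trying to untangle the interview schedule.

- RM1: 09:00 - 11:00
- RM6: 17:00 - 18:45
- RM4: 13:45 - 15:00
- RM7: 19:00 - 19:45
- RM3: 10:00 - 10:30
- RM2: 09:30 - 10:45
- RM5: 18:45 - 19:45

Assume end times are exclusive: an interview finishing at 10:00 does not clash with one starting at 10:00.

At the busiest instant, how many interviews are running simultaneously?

Sort all start/end points and keep a running count:
09:00 start RM1 → 1
09:30 start RM2 → 2
10:00 start RM3 → 3
10:30 end RM3 → 2
10:45 end RM2 → 1
11:00 end RM1 → 0
13:45 start RM4 → 1
15:00 end RM4 → 0
17:00 start RM6 → 1
18:45 end RM6 → 0
18:45 start RM5 → 1
19:00 start RM7 → 2
19:45 end RM5 → 1
19:45 end RM7 → 0
Peak is 3, at 10:00 (RM1, RM2, RM3).

3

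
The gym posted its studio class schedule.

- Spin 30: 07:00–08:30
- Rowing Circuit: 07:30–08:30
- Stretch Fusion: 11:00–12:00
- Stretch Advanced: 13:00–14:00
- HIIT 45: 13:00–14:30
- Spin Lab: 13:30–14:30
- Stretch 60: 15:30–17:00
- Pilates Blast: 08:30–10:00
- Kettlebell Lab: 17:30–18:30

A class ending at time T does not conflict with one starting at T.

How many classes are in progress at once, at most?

3

Sort all start/end points and keep a running count:
07:00 start Spin 30 → 1
07:30 start Rowing Circuit → 2
08:30 end Rowing Circuit → 1
08:30 end Spin 30 → 0
08:30 start Pilates Blast → 1
10:00 end Pilates Blast → 0
11:00 start Stretch Fusion → 1
12:00 end Stretch Fusion → 0
13:00 start HIIT 45 → 1
13:00 start Stretch Advanced → 2
13:30 start Spin Lab → 3
14:00 end Stretch Advanced → 2
14:30 end HIIT 45 → 1
14:30 end Spin Lab → 0
15:30 start Stretch 60 → 1
17:00 end Stretch 60 → 0
17:30 start Kettlebell Lab → 1
18:30 end Kettlebell Lab → 0
Peak is 3, at 13:30 (HIIT 45, Spin Lab, Stretch Advanced).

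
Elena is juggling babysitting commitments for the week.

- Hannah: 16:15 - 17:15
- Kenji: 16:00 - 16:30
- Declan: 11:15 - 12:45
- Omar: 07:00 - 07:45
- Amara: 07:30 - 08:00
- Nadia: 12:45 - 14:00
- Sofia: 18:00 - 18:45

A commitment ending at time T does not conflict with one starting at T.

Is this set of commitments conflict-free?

Sorted by start: Omar, Amara, Declan, Nadia, Kenji, Hannah, Sofia.
Amara starts before Omar ends → Omar and Amara overlap.
That's a conflict, so the schedule is not conflict-free.

No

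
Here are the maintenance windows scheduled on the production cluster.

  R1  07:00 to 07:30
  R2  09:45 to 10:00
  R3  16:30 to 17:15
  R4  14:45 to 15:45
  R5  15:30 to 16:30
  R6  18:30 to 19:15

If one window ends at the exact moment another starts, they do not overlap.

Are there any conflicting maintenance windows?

Sorted by start: R1, R2, R4, R5, R3, R6.
R2 starts after R1 ends, so R1 has no further overlaps.
R4 starts after R2 ends, so R2 has no further overlaps.
R5 starts before R4 ends → R4 and R5 overlap.
That's a conflict, so the schedule is not conflict-free.

Yes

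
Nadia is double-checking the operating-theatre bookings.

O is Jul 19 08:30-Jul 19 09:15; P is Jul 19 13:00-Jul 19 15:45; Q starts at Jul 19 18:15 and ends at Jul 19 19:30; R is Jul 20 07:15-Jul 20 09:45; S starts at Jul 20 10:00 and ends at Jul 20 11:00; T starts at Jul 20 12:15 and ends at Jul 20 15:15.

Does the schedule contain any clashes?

No

Sorted by start: O, P, Q, R, S, T.
P starts after O ends — done with O.
Q starts after P ends — done with P.
R starts after Q ends — done with Q.
S starts after R ends — done with R.
T starts after S ends.
Every pair is clear; the schedule has no overlaps.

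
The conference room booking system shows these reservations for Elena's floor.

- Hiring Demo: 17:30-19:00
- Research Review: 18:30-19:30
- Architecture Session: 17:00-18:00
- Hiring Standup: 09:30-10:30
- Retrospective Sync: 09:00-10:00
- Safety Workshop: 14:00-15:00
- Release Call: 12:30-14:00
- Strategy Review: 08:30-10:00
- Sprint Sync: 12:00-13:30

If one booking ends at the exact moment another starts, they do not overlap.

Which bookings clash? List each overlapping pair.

Architecture Session & Hiring Demo, Hiring Demo & Research Review, Hiring Standup & Retrospective Sync, Hiring Standup & Strategy Review, Release Call & Sprint Sync, Retrospective Sync & Strategy Review

Sorted by start: Strategy Review, Retrospective Sync, Hiring Standup, Sprint Sync, Release Call, Safety Workshop, Architecture Session, Hiring Demo, Research Review.
Retrospective Sync starts before Strategy Review ends → Strategy Review and Retrospective Sync overlap.
Hiring Standup starts before Strategy Review ends → Strategy Review and Hiring Standup overlap.
Sprint Sync starts after Strategy Review ends, so Strategy Review has no further overlaps.
Hiring Standup starts before Retrospective Sync ends → Retrospective Sync and Hiring Standup overlap.
Sprint Sync starts after Retrospective Sync ends, so Retrospective Sync has no further overlaps.
Sprint Sync starts after Hiring Standup ends, so Hiring Standup has no further overlaps.
Release Call starts before Sprint Sync ends → Sprint Sync and Release Call overlap.
Safety Workshop starts after Sprint Sync ends, so Sprint Sync has no further overlaps.
Safety Workshop starts exactly when Release Call ends (back-to-back, no overlap), so Release Call has no further overlaps.
Architecture Session starts after Safety Workshop ends, so Safety Workshop has no further overlaps.
Hiring Demo starts before Architecture Session ends → Architecture Session and Hiring Demo overlap.
Research Review starts after Architecture Session ends.
Research Review starts before Hiring Demo ends → Hiring Demo and Research Review overlap.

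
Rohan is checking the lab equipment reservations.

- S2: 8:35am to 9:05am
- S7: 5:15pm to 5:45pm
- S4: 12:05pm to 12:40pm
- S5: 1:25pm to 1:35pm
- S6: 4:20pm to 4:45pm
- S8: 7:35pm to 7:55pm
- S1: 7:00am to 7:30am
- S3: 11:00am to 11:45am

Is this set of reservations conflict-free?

Two intervals overlap when each starts before the other ends.
Sorted by start: S1, S2, S3, S4, S5, S6, S7, S8.
S2 starts after S1 ends, so S1 has no further overlaps.
S3 starts after S2 ends, so S2 has no further overlaps.
S4 starts after S3 ends, so S3 has no further overlaps.
S5 starts after S4 ends, so S4 has no further overlaps.
S6 starts after S5 ends, so S5 has no further overlaps.
S7 starts after S6 ends, so S6 has no further overlaps.
S8 starts after S7 ends.
Every pair is clear; the schedule has no overlaps.

Yes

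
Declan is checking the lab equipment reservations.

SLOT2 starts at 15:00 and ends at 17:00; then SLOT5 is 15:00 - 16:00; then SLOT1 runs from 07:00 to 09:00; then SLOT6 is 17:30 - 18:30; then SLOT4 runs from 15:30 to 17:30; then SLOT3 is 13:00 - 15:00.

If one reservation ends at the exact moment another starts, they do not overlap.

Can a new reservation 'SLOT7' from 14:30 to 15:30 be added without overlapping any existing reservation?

No — it overlaps SLOT2, SLOT3, SLOT5

SLOT1: ends 09:00 at or before SLOT7 starts 14:30 → clear.
SLOT3: starts 13:00 before SLOT7 ends 15:30, and ends 15:00 after SLOT7 starts 14:30 → overlap.
SLOT2: starts 15:00 before SLOT7 ends 15:30, and ends 17:00 after SLOT7 starts 14:30 → overlap.
SLOT5: starts 15:00 before SLOT7 ends 15:30, and ends 16:00 after SLOT7 starts 14:30 → overlap.
SLOT4: starts 15:30 at or after SLOT7 ends 15:30 → clear.
SLOT6: starts 17:30 at or after SLOT7 ends 15:30 → clear.
SLOT7 overlaps SLOT2, SLOT3, SLOT5.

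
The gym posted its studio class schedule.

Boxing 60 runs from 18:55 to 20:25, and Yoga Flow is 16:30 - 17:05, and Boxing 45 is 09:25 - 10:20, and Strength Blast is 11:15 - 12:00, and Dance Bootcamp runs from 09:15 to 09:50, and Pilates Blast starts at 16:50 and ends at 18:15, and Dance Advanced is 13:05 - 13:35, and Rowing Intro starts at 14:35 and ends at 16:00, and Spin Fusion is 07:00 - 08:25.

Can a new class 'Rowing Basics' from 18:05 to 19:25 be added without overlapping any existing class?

No — it overlaps Boxing 60, Pilates Blast

Spin Fusion: ends 08:25 at or before Rowing Basics starts 18:05 → clear.
Dance Bootcamp: ends 09:50 at or before Rowing Basics starts 18:05 → clear.
Boxing 45: ends 10:20 at or before Rowing Basics starts 18:05 → clear.
Strength Blast: ends 12:00 at or before Rowing Basics starts 18:05 → clear.
Dance Advanced: ends 13:35 at or before Rowing Basics starts 18:05 → clear.
Rowing Intro: ends 16:00 at or before Rowing Basics starts 18:05 → clear.
Yoga Flow: ends 17:05 at or before Rowing Basics starts 18:05 → clear.
Pilates Blast: starts 16:50 before Rowing Basics ends 19:25, and ends 18:15 after Rowing Basics starts 18:05 → overlap.
Boxing 60: starts 18:55 before Rowing Basics ends 19:25, and ends 20:25 after Rowing Basics starts 18:05 → overlap.
Rowing Basics overlaps Pilates Blast, Boxing 60.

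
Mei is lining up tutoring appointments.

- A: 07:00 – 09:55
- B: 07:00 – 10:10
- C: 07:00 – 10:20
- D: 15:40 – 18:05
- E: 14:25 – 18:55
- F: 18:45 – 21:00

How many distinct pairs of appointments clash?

5

Sorted by start: A, B, C, E, D, F.
B starts before A ends → A and B overlap.
C starts before A ends → A and C overlap.
E starts after A ends, so A has no further overlaps.
C starts before B ends → B and C overlap.
E starts after B ends, so B has no further overlaps.
E starts after C ends, so C has no further overlaps.
D starts before E ends → E and D overlap.
F starts before E ends → E and F overlap.
F starts after D ends.
Overlapping pairs: A & B, A & C, B & C, D & E, E & F — 5 in total.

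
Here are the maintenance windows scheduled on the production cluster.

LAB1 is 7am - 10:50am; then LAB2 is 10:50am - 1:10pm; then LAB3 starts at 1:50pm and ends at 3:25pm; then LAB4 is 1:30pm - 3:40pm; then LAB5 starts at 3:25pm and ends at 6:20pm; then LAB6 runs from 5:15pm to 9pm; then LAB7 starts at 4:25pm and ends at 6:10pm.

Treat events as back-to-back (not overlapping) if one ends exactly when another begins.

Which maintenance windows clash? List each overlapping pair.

LAB3 & LAB4, LAB4 & LAB5, LAB5 & LAB6, LAB5 & LAB7, LAB6 & LAB7

Sorted by start: LAB1, LAB2, LAB4, LAB3, LAB5, LAB7, LAB6.
LAB2 starts exactly when LAB1 ends (back-to-back, no overlap) — done with LAB1.
LAB4 starts after LAB2 ends — done with LAB2.
LAB3 starts before LAB4 ends → LAB4 and LAB3 overlap.
LAB5 starts before LAB4 ends → LAB4 and LAB5 overlap.
LAB7 starts after LAB4 ends — done with LAB4.
LAB5 starts exactly when LAB3 ends (back-to-back, no overlap) — done with LAB3.
LAB7 starts before LAB5 ends → LAB5 and LAB7 overlap.
LAB6 starts before LAB5 ends → LAB5 and LAB6 overlap.
LAB6 starts before LAB7 ends → LAB7 and LAB6 overlap.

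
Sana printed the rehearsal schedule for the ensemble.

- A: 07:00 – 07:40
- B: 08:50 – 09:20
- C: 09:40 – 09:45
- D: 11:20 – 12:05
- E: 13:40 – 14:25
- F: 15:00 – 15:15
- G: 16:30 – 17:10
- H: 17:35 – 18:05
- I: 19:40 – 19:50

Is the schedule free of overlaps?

Sorted by start: A, B, C, D, E, F, G, H, I.
B starts after A ends — done with A.
C starts after B ends — done with B.
D starts after C ends — done with C.
E starts after D ends — done with D.
F starts after E ends — done with E.
G starts after F ends — done with F.
H starts after G ends — done with G.
I starts after H ends.
Every pair is clear; the schedule has no overlaps.

Yes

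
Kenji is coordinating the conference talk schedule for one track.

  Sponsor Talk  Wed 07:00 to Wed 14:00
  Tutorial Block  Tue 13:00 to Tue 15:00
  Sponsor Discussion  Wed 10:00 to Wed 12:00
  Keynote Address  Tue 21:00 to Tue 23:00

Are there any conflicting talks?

Yes

Two intervals overlap when each starts before the other ends.
Sorted by start: Tutorial Block, Keynote Address, Sponsor Talk, Sponsor Discussion.
Keynote Address starts after Tutorial Block ends — done with Tutorial Block.
Sponsor Talk starts after Keynote Address ends — done with Keynote Address.
Sponsor Discussion starts before Sponsor Talk ends → Sponsor Talk and Sponsor Discussion overlap.
That's a conflict, so the schedule is not conflict-free.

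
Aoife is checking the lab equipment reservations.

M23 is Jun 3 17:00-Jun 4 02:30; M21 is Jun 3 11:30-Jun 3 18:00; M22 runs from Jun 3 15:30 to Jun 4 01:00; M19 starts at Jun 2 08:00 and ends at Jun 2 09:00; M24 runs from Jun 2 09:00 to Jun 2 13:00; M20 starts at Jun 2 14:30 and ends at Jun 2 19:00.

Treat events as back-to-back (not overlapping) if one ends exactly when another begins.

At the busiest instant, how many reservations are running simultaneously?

3

Sort all start/end points and keep a running count:
Jun 2 08:00 start M19 → 1
Jun 2 09:00 end M19 → 0
Jun 2 09:00 start M24 → 1
Jun 2 13:00 end M24 → 0
Jun 2 14:30 start M20 → 1
Jun 2 19:00 end M20 → 0
Jun 3 11:30 start M21 → 1
Jun 3 15:30 start M22 → 2
Jun 3 17:00 start M23 → 3
Jun 3 18:00 end M21 → 2
Jun 4 01:00 end M22 → 1
Jun 4 02:30 end M23 → 0
Peak is 3, at Jun 3 17:00 (M21, M22, M23).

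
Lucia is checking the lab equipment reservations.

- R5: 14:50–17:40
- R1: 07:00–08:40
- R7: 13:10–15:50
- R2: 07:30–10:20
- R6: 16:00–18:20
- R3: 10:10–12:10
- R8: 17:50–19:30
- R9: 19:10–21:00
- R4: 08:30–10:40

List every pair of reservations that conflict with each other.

R1 & R2, R1 & R4, R2 & R3, R2 & R4, R3 & R4, R5 & R6, R5 & R7, R6 & R8, R8 & R9

Check each pair: they overlap iff neither finishes before the other starts.
Sorted by start: R1, R2, R4, R3, R7, R5, R6, R8, R9.
R2 starts before R1 ends → R1 and R2 overlap.
R4 starts before R1 ends → R1 and R4 overlap.
R3 starts after R1 ends, so R1 has no further overlaps.
R4 starts before R2 ends → R2 and R4 overlap.
R3 starts before R2 ends → R2 and R3 overlap.
R7 starts after R2 ends, so R2 has no further overlaps.
R3 starts before R4 ends → R4 and R3 overlap.
R7 starts after R4 ends, so R4 has no further overlaps.
R7 starts after R3 ends, so R3 has no further overlaps.
R5 starts before R7 ends → R7 and R5 overlap.
R6 starts after R7 ends, so R7 has no further overlaps.
R6 starts before R5 ends → R5 and R6 overlap.
R8 starts after R5 ends, so R5 has no further overlaps.
R8 starts before R6 ends → R6 and R8 overlap.
R9 starts after R6 ends.
R9 starts before R8 ends → R8 and R9 overlap.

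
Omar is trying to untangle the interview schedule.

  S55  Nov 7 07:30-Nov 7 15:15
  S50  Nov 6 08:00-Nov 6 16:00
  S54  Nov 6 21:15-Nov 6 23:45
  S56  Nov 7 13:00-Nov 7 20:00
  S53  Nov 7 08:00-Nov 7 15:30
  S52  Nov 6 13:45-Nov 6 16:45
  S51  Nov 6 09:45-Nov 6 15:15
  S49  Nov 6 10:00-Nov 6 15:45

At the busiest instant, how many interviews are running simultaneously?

4

Sweep the timeline, counting +1 at each start and −1 at each end (ends before starts at a tie):
Nov 6 08:00 start S50 → 1
Nov 6 09:45 start S51 → 2
Nov 6 10:00 start S49 → 3
Nov 6 13:45 start S52 → 4
Nov 6 15:15 end S51 → 3
Nov 6 15:45 end S49 → 2
Nov 6 16:00 end S50 → 1
Nov 6 16:45 end S52 → 0
Nov 6 21:15 start S54 → 1
Nov 6 23:45 end S54 → 0
Nov 7 07:30 start S55 → 1
Nov 7 08:00 start S53 → 2
Nov 7 13:00 start S56 → 3
Nov 7 15:15 end S55 → 2
Nov 7 15:30 end S53 → 1
Nov 7 20:00 end S56 → 0
Peak is 4, at Nov 6 13:45 (S49, S50, S51, S52).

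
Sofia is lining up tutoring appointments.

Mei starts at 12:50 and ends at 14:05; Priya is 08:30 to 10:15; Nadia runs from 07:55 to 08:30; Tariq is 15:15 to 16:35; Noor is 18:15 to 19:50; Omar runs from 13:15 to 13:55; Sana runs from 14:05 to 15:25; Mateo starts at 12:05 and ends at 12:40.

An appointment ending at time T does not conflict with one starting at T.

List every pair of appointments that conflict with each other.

Two intervals overlap when each starts before the other ends.
Sorted by start: Nadia, Priya, Mateo, Mei, Omar, Sana, Tariq, Noor.
Priya starts exactly when Nadia ends (back-to-back, no overlap); Nadia is clear from here.
Mateo starts after Priya ends; Priya is clear from here.
Mei starts after Mateo ends; Mateo is clear from here.
Omar starts before Mei ends → Mei and Omar overlap.
Sana starts exactly when Mei ends (back-to-back, no overlap); Mei is clear from here.
Sana starts after Omar ends; Omar is clear from here.
Tariq starts before Sana ends → Sana and Tariq overlap.
Noor starts after Sana ends.
Noor starts after Tariq ends.

Mei & Omar, Sana & Tariq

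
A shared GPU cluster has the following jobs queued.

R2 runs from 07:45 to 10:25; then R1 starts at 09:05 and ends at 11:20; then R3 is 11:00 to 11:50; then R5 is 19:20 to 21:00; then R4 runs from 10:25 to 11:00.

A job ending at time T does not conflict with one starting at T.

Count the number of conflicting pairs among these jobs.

3

Sorted by start: R2, R1, R4, R3, R5.
R1 starts before R2 ends → R2 and R1 overlap.
R4 starts exactly when R2 ends (back-to-back, no overlap) — done with R2.
R4 starts before R1 ends → R1 and R4 overlap.
R3 starts before R1 ends → R1 and R3 overlap.
R5 starts after R1 ends.
R3 starts exactly when R4 ends (back-to-back, no overlap) — done with R4.
R5 starts after R3 ends.
Overlapping pairs: R1 & R2, R1 & R3, R1 & R4 — 3 in total.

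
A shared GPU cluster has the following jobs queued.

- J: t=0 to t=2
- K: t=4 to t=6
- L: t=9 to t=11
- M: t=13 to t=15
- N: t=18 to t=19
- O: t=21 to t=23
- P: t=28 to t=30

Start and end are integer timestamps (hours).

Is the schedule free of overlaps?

Two intervals overlap when each starts before the other ends.
Sorted by start: J, K, L, M, N, O, P.
K starts after J ends, so J has no further overlaps.
L starts after K ends, so K has no further overlaps.
M starts after L ends, so L has no further overlaps.
N starts after M ends, so M has no further overlaps.
O starts after N ends, so N has no further overlaps.
P starts after O ends.
Every pair is clear; the schedule has no overlaps.

Yes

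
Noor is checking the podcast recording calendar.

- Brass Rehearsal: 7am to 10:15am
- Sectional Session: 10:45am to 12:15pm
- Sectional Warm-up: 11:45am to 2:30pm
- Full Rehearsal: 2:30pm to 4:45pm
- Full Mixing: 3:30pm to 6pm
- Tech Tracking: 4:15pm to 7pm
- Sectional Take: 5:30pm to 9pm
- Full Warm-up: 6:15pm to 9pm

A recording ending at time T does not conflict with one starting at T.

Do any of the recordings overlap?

Yes

Sorted by start: Brass Rehearsal, Sectional Session, Sectional Warm-up, Full Rehearsal, Full Mixing, Tech Tracking, Sectional Take, Full Warm-up.
Sectional Session starts after Brass Rehearsal ends; Brass Rehearsal is clear from here.
Sectional Warm-up starts before Sectional Session ends → Sectional Session and Sectional Warm-up overlap.
That's a conflict, so the schedule is not conflict-free.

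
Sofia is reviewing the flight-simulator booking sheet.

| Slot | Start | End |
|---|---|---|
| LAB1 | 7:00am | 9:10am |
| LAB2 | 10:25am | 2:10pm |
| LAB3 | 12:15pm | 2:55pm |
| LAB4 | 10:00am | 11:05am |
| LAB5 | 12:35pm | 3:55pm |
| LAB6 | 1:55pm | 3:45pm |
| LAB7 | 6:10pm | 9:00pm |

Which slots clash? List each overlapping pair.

LAB2 & LAB3, LAB2 & LAB4, LAB2 & LAB5, LAB2 & LAB6, LAB3 & LAB5, LAB3 & LAB6, LAB5 & LAB6

Check each pair: they overlap iff neither finishes before the other starts.
Sorted by start: LAB1, LAB4, LAB2, LAB3, LAB5, LAB6, LAB7.
LAB4 starts after LAB1 ends; LAB1 is clear from here.
LAB2 starts before LAB4 ends → LAB4 and LAB2 overlap.
LAB3 starts after LAB4 ends; LAB4 is clear from here.
LAB3 starts before LAB2 ends → LAB2 and LAB3 overlap.
LAB5 starts before LAB2 ends → LAB2 and LAB5 overlap.
LAB6 starts before LAB2 ends → LAB2 and LAB6 overlap.
LAB7 starts after LAB2 ends.
LAB5 starts before LAB3 ends → LAB3 and LAB5 overlap.
LAB6 starts before LAB3 ends → LAB3 and LAB6 overlap.
LAB7 starts after LAB3 ends.
LAB6 starts before LAB5 ends → LAB5 and LAB6 overlap.
LAB7 starts after LAB5 ends.
LAB7 starts after LAB6 ends.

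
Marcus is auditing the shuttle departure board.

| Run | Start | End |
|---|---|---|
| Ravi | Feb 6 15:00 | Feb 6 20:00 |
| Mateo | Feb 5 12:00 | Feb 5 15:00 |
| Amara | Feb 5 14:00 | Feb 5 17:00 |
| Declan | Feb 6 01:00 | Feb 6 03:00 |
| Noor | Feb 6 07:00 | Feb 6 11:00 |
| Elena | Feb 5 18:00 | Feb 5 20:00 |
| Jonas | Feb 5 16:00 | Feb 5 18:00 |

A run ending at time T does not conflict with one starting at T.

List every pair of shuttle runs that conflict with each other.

Amara & Jonas, Amara & Mateo

Check each pair: they overlap iff neither finishes before the other starts.
Sorted by start: Mateo, Amara, Jonas, Elena, Declan, Noor, Ravi.
Amara starts before Mateo ends → Mateo and Amara overlap.
Jonas starts after Mateo ends; Mateo is clear from here.
Jonas starts before Amara ends → Amara and Jonas overlap.
Elena starts after Amara ends; Amara is clear from here.
Elena starts exactly when Jonas ends (back-to-back, no overlap); Jonas is clear from here.
Declan starts after Elena ends; Elena is clear from here.
Noor starts after Declan ends; Declan is clear from here.
Ravi starts after Noor ends.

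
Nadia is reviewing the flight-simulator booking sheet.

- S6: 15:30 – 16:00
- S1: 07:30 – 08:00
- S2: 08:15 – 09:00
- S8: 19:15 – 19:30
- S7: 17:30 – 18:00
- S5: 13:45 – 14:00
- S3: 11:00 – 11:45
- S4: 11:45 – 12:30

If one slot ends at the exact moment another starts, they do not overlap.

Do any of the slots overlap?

No

Sorted by start: S1, S2, S3, S4, S5, S6, S7, S8.
S2 starts after S1 ends, so nothing later overlaps S1 either.
S3 starts after S2 ends, so nothing later overlaps S2 either.
S4 starts exactly when S3 ends (back-to-back, no overlap), so nothing later overlaps S3 either.
S5 starts after S4 ends, so nothing later overlaps S4 either.
S6 starts after S5 ends, so nothing later overlaps S5 either.
S7 starts after S6 ends, so nothing later overlaps S6 either.
S8 starts after S7 ends.
Every pair is clear; the schedule has no overlaps.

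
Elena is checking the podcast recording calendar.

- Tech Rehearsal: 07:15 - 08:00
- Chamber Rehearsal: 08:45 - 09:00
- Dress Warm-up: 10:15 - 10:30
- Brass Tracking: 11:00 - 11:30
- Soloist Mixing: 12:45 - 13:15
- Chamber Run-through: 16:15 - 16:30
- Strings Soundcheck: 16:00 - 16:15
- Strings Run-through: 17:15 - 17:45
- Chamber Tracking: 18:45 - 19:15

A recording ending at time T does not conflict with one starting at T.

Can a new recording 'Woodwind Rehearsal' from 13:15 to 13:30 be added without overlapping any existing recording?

Yes — the slot is free

Tech Rehearsal: ends 08:00 at or before Woodwind Rehearsal starts 13:15 → clear.
Chamber Rehearsal: ends 09:00 at or before Woodwind Rehearsal starts 13:15 → clear.
Dress Warm-up: ends 10:30 at or before Woodwind Rehearsal starts 13:15 → clear.
Brass Tracking: ends 11:30 at or before Woodwind Rehearsal starts 13:15 → clear.
Soloist Mixing: ends 13:15 at or before Woodwind Rehearsal starts 13:15 → clear.
Strings Soundcheck: starts 16:00 at or after Woodwind Rehearsal ends 13:30 → clear.
Chamber Run-through: starts 16:15 at or after Woodwind Rehearsal ends 13:30 → clear.
Strings Run-through: starts 17:15 at or after Woodwind Rehearsal ends 13:30 → clear.
Chamber Tracking: starts 18:45 at or after Woodwind Rehearsal ends 13:30 → clear.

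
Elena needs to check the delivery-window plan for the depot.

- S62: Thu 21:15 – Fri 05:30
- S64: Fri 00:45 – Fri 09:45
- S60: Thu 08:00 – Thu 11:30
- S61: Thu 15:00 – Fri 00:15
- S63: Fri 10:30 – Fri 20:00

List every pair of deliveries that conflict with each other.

Check each pair: they overlap iff neither finishes before the other starts.
Sorted by start: S60, S61, S62, S64, S63.
S61 starts after S60 ends; S60 is clear from here.
S62 starts before S61 ends → S61 and S62 overlap.
S64 starts after S61 ends; S61 is clear from here.
S64 starts before S62 ends → S62 and S64 overlap.
S63 starts after S62 ends.
S63 starts after S64 ends.

S61 & S62, S62 & S64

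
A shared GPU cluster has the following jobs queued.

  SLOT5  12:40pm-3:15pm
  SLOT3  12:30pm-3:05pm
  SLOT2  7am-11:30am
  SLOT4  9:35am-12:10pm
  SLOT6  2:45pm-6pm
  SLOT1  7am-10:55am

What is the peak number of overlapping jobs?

3

Sort all start/end points and keep a running count:
7am start SLOT1 → 1
7am start SLOT2 → 2
9:35am start SLOT4 → 3
10:55am end SLOT1 → 2
11:30am end SLOT2 → 1
12:10pm end SLOT4 → 0
12:30pm start SLOT3 → 1
12:40pm start SLOT5 → 2
2:45pm start SLOT6 → 3
3:05pm end SLOT3 → 2
3:15pm end SLOT5 → 1
6pm end SLOT6 → 0
Peak is 3, at 9:35am (SLOT1, SLOT2, SLOT4).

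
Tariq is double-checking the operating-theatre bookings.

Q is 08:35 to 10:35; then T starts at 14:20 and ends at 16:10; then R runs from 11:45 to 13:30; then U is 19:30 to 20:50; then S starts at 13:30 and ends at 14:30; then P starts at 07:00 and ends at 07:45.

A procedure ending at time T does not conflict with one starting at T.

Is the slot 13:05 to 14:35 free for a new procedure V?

P: ends 07:45 at or before V starts 13:05 → clear.
Q: ends 10:35 at or before V starts 13:05 → clear.
R: starts 11:45 before V ends 14:35, and ends 13:30 after V starts 13:05 → overlap.
S: starts 13:30 before V ends 14:35, and ends 14:30 after V starts 13:05 → overlap.
T: starts 14:20 before V ends 14:35, and ends 16:10 after V starts 13:05 → overlap.
U: starts 19:30 at or after V ends 14:35 → clear.
V overlaps R, S, T.

No — it overlaps R, S, T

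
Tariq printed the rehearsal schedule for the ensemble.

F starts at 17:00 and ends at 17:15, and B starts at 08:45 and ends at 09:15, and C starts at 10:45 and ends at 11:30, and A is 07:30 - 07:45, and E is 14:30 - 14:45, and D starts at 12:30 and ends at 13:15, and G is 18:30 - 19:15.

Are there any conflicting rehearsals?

No

Two intervals overlap when each starts before the other ends.
Sorted by start: A, B, C, D, E, F, G.
B starts after A ends — done with A.
C starts after B ends — done with B.
D starts after C ends — done with C.
E starts after D ends — done with D.
F starts after E ends — done with E.
G starts after F ends.
Every pair is clear; the schedule has no overlaps.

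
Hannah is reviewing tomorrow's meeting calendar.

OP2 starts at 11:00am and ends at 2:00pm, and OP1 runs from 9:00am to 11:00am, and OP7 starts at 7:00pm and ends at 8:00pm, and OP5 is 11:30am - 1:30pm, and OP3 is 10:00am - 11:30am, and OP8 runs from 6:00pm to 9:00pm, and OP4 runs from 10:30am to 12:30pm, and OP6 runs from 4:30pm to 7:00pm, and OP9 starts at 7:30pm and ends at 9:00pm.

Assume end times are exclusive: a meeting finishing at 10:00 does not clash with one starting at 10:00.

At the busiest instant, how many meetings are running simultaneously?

Walk through starts and ends in time order (an end at T is processed before a start at T):
9:00am start OP1 → 1
10:00am start OP3 → 2
10:30am start OP4 → 3
11:00am end OP1 → 2
11:00am start OP2 → 3
11:30am end OP3 → 2
11:30am start OP5 → 3
12:30pm end OP4 → 2
1:30pm end OP5 → 1
2:00pm end OP2 → 0
4:30pm start OP6 → 1
6:00pm start OP8 → 2
7:00pm end OP6 → 1
7:00pm start OP7 → 2
7:30pm start OP9 → 3
8:00pm end OP7 → 2
9:00pm end OP8 → 1
9:00pm end OP9 → 0
Peak is 3, at 10:30am (OP1, OP3, OP4).

3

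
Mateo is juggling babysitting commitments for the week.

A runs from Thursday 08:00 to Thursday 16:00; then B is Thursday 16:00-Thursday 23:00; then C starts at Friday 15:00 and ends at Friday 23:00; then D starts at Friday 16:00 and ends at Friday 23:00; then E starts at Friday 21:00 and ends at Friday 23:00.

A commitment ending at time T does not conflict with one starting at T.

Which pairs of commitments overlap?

Sorted by start: A, B, C, D, E.
B starts exactly when A ends (back-to-back, no overlap); A is clear from here.
C starts after B ends; B is clear from here.
D starts before C ends → C and D overlap.
E starts before C ends → C and E overlap.
E starts before D ends → D and E overlap.

C & D, C & E, D & E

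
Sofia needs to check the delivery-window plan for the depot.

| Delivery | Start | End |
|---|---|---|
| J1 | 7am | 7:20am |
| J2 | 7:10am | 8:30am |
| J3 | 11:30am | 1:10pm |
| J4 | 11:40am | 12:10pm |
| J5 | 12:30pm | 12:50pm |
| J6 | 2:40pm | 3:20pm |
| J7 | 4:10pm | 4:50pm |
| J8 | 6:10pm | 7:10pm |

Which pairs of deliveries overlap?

J1 & J2, J3 & J4, J3 & J5

Two intervals overlap when each starts before the other ends.
Sorted by start: J1, J2, J3, J4, J5, J6, J7, J8.
J2 starts before J1 ends → J1 and J2 overlap.
J3 starts after J1 ends, so nothing later overlaps J1 either.
J3 starts after J2 ends, so nothing later overlaps J2 either.
J4 starts before J3 ends → J3 and J4 overlap.
J5 starts before J3 ends → J3 and J5 overlap.
J6 starts after J3 ends, so nothing later overlaps J3 either.
J5 starts after J4 ends, so nothing later overlaps J4 either.
J6 starts after J5 ends, so nothing later overlaps J5 either.
J7 starts after J6 ends, so nothing later overlaps J6 either.
J8 starts after J7 ends.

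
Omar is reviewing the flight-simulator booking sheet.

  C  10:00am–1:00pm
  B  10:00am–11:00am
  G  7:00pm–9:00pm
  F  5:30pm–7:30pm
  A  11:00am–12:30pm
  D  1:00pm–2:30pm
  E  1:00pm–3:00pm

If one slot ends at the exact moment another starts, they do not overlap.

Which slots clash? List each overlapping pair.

A & C, B & C, D & E, F & G

Sorted by start: B, C, A, D, E, F, G.
C starts before B ends → B and C overlap.
A starts exactly when B ends (back-to-back, no overlap); B is clear from here.
A starts before C ends → C and A overlap.
D starts exactly when C ends (back-to-back, no overlap); C is clear from here.
D starts after A ends; A is clear from here.
E starts before D ends → D and E overlap.
F starts after D ends; D is clear from here.
F starts after E ends; E is clear from here.
G starts before F ends → F and G overlap.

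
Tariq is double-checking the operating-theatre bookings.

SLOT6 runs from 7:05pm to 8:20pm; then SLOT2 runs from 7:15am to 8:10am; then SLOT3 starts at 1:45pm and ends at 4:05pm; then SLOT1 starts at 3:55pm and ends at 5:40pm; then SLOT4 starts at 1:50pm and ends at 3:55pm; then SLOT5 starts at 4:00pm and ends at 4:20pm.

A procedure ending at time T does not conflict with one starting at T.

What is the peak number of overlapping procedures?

Sort all start/end points and keep a running count:
7:15am start SLOT2 → 1
8:10am end SLOT2 → 0
1:45pm start SLOT3 → 1
1:50pm start SLOT4 → 2
3:55pm end SLOT4 → 1
3:55pm start SLOT1 → 2
4:00pm start SLOT5 → 3
4:05pm end SLOT3 → 2
4:20pm end SLOT5 → 1
5:40pm end SLOT1 → 0
7:05pm start SLOT6 → 1
8:20pm end SLOT6 → 0
Peak is 3, at 4:00pm (SLOT1, SLOT3, SLOT5).

3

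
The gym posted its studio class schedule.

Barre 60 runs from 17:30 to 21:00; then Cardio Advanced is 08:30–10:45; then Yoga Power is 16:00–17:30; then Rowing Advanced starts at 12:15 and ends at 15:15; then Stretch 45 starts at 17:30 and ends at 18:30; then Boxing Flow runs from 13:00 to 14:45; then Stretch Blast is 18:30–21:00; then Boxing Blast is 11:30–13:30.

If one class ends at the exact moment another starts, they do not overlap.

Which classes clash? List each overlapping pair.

Sorted by start: Cardio Advanced, Boxing Blast, Rowing Advanced, Boxing Flow, Yoga Power, Barre 60, Stretch 45, Stretch Blast.
Boxing Blast starts after Cardio Advanced ends — done with Cardio Advanced.
Rowing Advanced starts before Boxing Blast ends → Boxing Blast and Rowing Advanced overlap.
Boxing Flow starts before Boxing Blast ends → Boxing Blast and Boxing Flow overlap.
Yoga Power starts after Boxing Blast ends — done with Boxing Blast.
Boxing Flow starts before Rowing Advanced ends → Rowing Advanced and Boxing Flow overlap.
Yoga Power starts after Rowing Advanced ends — done with Rowing Advanced.
Yoga Power starts after Boxing Flow ends — done with Boxing Flow.
Barre 60 starts exactly when Yoga Power ends (back-to-back, no overlap) — done with Yoga Power.
Stretch 45 starts before Barre 60 ends → Barre 60 and Stretch 45 overlap.
Stretch Blast starts before Barre 60 ends → Barre 60 and Stretch Blast overlap.
Stretch Blast starts exactly when Stretch 45 ends (back-to-back, no overlap).

Barre 60 & Stretch 45, Barre 60 & Stretch Blast, Boxing Blast & Boxing Flow, Boxing Blast & Rowing Advanced, Boxing Flow & Rowing Advanced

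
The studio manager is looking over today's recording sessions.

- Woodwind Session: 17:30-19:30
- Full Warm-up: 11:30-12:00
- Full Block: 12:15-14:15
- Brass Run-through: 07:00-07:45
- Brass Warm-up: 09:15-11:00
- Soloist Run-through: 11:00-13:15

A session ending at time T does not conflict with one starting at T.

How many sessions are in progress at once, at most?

2

Walk through starts and ends in time order (an end at T is processed before a start at T):
07:00 start Brass Run-through → 1
07:45 end Brass Run-through → 0
09:15 start Brass Warm-up → 1
11:00 end Brass Warm-up → 0
11:00 start Soloist Run-through → 1
11:30 start Full Warm-up → 2
12:00 end Full Warm-up → 1
12:15 start Full Block → 2
13:15 end Soloist Run-through → 1
14:15 end Full Block → 0
17:30 start Woodwind Session → 1
19:30 end Woodwind Session → 0
Peak is 2, at 11:30 (Full Warm-up, Soloist Run-through).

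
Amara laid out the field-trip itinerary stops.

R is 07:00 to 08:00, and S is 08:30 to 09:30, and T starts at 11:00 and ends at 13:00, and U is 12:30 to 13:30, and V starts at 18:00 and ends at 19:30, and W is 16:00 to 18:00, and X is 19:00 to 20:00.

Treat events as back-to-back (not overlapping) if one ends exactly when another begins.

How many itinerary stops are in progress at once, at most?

Sort all start/end points and keep a running count:
07:00 start R → 1
08:00 end R → 0
08:30 start S → 1
09:30 end S → 0
11:00 start T → 1
12:30 start U → 2
13:00 end T → 1
13:30 end U → 0
16:00 start W → 1
18:00 end W → 0
18:00 start V → 1
19:00 start X → 2
19:30 end V → 1
20:00 end X → 0
Peak is 2, at 12:30 (T, U).

2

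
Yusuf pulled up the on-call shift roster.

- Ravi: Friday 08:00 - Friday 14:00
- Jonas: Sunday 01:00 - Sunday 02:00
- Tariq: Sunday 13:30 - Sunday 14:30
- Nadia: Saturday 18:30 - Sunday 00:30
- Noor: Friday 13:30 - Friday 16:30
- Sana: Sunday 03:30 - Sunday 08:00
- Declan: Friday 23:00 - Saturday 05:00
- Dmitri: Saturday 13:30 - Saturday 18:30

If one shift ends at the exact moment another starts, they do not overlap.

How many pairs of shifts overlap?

Two intervals overlap when each starts before the other ends.
Sorted by start: Ravi, Noor, Declan, Dmitri, Nadia, Jonas, Sana, Tariq.
Noor starts before Ravi ends → Ravi and Noor overlap.
Declan starts after Ravi ends — done with Ravi.
Declan starts after Noor ends — done with Noor.
Dmitri starts after Declan ends — done with Declan.
Nadia starts exactly when Dmitri ends (back-to-back, no overlap) — done with Dmitri.
Jonas starts after Nadia ends — done with Nadia.
Sana starts after Jonas ends — done with Jonas.
Tariq starts after Sana ends.
Overlapping pairs: Noor & Ravi — 1 in total.

1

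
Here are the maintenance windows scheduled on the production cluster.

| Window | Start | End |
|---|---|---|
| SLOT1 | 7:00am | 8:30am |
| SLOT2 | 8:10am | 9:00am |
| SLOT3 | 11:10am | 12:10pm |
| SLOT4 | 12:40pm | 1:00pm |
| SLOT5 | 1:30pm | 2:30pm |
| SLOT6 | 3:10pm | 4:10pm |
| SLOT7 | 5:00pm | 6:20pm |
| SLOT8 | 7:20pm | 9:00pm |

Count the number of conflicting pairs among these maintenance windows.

1

Sorted by start: SLOT1, SLOT2, SLOT3, SLOT4, SLOT5, SLOT6, SLOT7, SLOT8.
SLOT2 starts before SLOT1 ends → SLOT1 and SLOT2 overlap.
SLOT3 starts after SLOT1 ends, so SLOT1 has no further overlaps.
SLOT3 starts after SLOT2 ends, so SLOT2 has no further overlaps.
SLOT4 starts after SLOT3 ends, so SLOT3 has no further overlaps.
SLOT5 starts after SLOT4 ends, so SLOT4 has no further overlaps.
SLOT6 starts after SLOT5 ends, so SLOT5 has no further overlaps.
SLOT7 starts after SLOT6 ends, so SLOT6 has no further overlaps.
SLOT8 starts after SLOT7 ends.
Overlapping pairs: SLOT1 & SLOT2 — 1 in total.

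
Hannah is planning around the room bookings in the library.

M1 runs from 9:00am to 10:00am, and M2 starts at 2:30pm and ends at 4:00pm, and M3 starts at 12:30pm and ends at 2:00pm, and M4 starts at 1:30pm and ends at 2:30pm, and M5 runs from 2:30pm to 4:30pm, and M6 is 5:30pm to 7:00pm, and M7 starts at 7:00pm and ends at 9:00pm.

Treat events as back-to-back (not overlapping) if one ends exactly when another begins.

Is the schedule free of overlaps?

No

Sorted by start: M1, M3, M4, M2, M5, M6, M7.
M3 starts after M1 ends, so nothing later overlaps M1 either.
M4 starts before M3 ends → M3 and M4 overlap.
That's a conflict, so the schedule is not conflict-free.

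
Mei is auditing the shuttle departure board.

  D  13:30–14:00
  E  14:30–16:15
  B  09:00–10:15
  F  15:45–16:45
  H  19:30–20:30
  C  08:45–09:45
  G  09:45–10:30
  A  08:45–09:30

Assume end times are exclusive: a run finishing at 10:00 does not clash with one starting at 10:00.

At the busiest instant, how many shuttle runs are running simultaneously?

3

Sort all start/end points and keep a running count:
08:45 start A → 1
08:45 start C → 2
09:00 start B → 3
09:30 end A → 2
09:45 end C → 1
09:45 start G → 2
10:15 end B → 1
10:30 end G → 0
13:30 start D → 1
14:00 end D → 0
14:30 start E → 1
15:45 start F → 2
16:15 end E → 1
16:45 end F → 0
19:30 start H → 1
20:30 end H → 0
Peak is 3, at 09:00 (A, B, C).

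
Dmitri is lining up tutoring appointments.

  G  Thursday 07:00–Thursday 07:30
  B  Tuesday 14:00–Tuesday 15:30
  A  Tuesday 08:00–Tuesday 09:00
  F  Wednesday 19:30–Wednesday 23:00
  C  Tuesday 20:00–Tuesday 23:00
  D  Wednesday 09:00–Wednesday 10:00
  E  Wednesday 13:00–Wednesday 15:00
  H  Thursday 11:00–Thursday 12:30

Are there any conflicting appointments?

Sorted by start: A, B, C, D, E, F, G, H.
B starts after A ends — done with A.
C starts after B ends — done with B.
D starts after C ends — done with C.
E starts after D ends — done with D.
F starts after E ends — done with E.
G starts after F ends — done with F.
H starts after G ends.
Every pair is clear; the schedule has no overlaps.

No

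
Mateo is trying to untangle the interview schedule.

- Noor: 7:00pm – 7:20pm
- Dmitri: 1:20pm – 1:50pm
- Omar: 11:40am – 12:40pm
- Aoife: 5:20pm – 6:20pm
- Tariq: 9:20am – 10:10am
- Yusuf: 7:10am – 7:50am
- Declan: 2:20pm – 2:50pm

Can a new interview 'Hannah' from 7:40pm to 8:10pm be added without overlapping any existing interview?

Yes — the slot is free

Yusuf: ends 7:50am at or before Hannah starts 7:40pm → clear.
Tariq: ends 10:10am at or before Hannah starts 7:40pm → clear.
Omar: ends 12:40pm at or before Hannah starts 7:40pm → clear.
Dmitri: ends 1:50pm at or before Hannah starts 7:40pm → clear.
Declan: ends 2:50pm at or before Hannah starts 7:40pm → clear.
Aoife: ends 6:20pm at or before Hannah starts 7:40pm → clear.
Noor: ends 7:20pm at or before Hannah starts 7:40pm → clear.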